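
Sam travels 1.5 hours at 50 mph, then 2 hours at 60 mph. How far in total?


Leg 1 distance:
50 x 1.5 = 75 miles
Leg 2 distance:
60 x 2 = 120 miles
Total distance:
75 + 120 = 195 miles

195 miles


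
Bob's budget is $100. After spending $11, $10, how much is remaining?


Add up expenses:
$11 + $10 = $21
Subtract from budget:
$100 - $21 = $79

$79


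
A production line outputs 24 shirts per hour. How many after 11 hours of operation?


Production rate: 24 shirts per hour
Time: 11 hours
Total: 24 x 11 = 264 shirts

264 shirts


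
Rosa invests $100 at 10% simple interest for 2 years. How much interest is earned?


Use the formula I = P x R x T / 100
P x R x T = 100 x 10 x 2 = 2000
I = 2000 / 100 = $20

$20


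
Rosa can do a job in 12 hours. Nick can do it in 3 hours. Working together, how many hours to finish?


Rosa's rate: 1/12 of the job per hour
Nick's rate: 1/3 of the job per hour
Combined rate: 1/12 + 1/3 = 5/12 per hour
Time = 1 / (5/12) = 12/5 = 2.4 hours

2.4 hours


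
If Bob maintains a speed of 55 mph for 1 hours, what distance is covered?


Use the formula: distance = speed x time
Speed = 55 mph, Time = 1 hours
55 x 1 = 55 miles

55 miles


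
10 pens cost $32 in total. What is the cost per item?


Total cost: $32
Number of items: 10
Unit price: $32 / 10 = $3.20

$3.20


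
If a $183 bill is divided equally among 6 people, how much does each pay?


Total bill: $183
Number of people: 6
Each pays: $183 / 6 = $30.50

$30.50


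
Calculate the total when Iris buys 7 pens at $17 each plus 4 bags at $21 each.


Cost of pens:
7 x $17 = $119
Cost of bags:
4 x $21 = $84
Add both:
$119 + $84 = $203

$203


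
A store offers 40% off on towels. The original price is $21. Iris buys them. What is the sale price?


Calculate the discount amount:
40% of $21 = $8.40
Subtract from original:
$21 - $8.40 = $12.60

$12.60


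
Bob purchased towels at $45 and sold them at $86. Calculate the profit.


Selling price = $86
Cost price = $45
Profit = selling price - cost price:
Profit = $86 - $45 = $41

$41


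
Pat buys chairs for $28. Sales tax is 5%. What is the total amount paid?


Calculate the tax:
5% of $28 = $1.40
Add tax to price:
$28 + $1.40 = $29.40

$29.40


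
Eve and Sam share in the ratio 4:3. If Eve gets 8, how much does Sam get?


Find the multiplier:
8 / 4 = 2
Apply to Sam's share:
3 x 2 = 6

6


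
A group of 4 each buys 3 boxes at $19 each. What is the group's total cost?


Cost per person:
3 x $19 = $57
Group total:
4 x $57 = $228

$228


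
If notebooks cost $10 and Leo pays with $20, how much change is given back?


Start with the amount paid:
$20
Subtract the price:
$20 - $10 = $10

$10


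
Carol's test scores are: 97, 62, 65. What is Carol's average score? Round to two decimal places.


Add the scores:
97 + 62 + 65 = 224
Divide by the number of tests:
224 / 3 = 74.6666... ≈ 74.67

74.67


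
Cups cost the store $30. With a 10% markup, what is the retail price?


Calculate the markup amount:
10% of $30 = $3
Add to cost:
$30 + $3 = $33

$33


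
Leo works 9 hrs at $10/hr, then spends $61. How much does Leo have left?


Calculate earnings:
9 x $10 = $90
Subtract spending:
$90 - $61 = $29

$29


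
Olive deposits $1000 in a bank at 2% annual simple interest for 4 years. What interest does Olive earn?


Use the formula I = P x R x T / 100
P x R x T = 1000 x 2 x 4 = 8000
I = 8000 / 100 = $80

$80


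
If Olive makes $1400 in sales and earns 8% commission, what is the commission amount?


Convert rate to decimal:
8% = 0.08
Multiply by sales:
$1400 x 0.08 = $112

$112


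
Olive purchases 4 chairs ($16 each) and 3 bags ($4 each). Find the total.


Cost of chairs:
4 x $16 = $64
Cost of bags:
3 x $4 = $12
Add both:
$64 + $12 = $76

$76


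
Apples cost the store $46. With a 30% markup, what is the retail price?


Calculate the markup amount:
30% of $46 = $13.80
Add to cost:
$46 + $13.80 = $59.80

$59.80


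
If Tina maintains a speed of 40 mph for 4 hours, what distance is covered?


Use the formula: distance = speed x time
Speed = 40 mph, Time = 4 hours
40 x 4 = 160 miles

160 miles


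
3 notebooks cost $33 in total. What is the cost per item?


Total cost: $33
Number of items: 3
Unit price: $33 / 3 = $11

$11


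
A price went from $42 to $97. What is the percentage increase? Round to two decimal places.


Find the absolute change:
|97 - 42| = 55
Divide by original and multiply by 100:
55 / 42 x 100 = 130.9523...% ≈ 130.95%

130.95%


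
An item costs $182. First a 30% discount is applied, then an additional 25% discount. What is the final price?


First discount:
30% of $182 = $54.60
Price after first discount:
$182 - $54.60 = $127.40
Second discount:
25% of $127.40 = $31.85
Final price:
$127.40 - $31.85 = $95.55

$95.55


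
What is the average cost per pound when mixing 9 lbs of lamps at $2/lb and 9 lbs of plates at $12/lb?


Cost of lamps:
9 x $2 = $18
Cost of plates:
9 x $12 = $108
Total cost: $18 + $108 = $126
Total weight: 18 lbs
Average: $126 / 18 = $7/lb

$7/lb


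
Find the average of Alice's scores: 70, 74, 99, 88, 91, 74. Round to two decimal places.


Add the scores:
70 + 74 + 99 + 88 + 91 + 74 = 496
Divide by the number of tests:
496 / 6 = 82.6666... ≈ 82.67

82.67


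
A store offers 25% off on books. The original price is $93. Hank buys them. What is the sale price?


Calculate the discount amount:
25% of $93 = $23.25
Subtract from original:
$93 - $23.25 = $69.75

$69.75


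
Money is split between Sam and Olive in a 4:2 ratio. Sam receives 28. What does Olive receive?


Find the multiplier:
28 / 4 = 7
Apply to Olive's share:
2 x 7 = 14

14


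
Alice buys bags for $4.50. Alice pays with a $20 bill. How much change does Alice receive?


Start with the amount paid:
$20
Subtract the price:
$20 - $4.50 = $15.50

$15.50


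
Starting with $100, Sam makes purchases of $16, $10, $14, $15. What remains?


Add up expenses:
$16 + $10 + $14 + $15 = $55
Subtract from budget:
$100 - $55 = $45

$45


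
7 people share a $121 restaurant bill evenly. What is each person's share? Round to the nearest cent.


Total bill: $121
Number of people: 7
Each pays: $121 / 7 = $17.2857... ≈ $17.29

$17.29


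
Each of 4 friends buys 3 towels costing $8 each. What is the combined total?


Cost per person:
3 x $8 = $24
Group total:
4 x $24 = $96

$96


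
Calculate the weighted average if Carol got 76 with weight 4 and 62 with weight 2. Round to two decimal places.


Weighted sum:
4 x 76 + 2 x 62 = 428
Total weight:
4 + 2 = 6
Weighted average:
428 / 6 = 71.3333... ≈ 71.33

71.33


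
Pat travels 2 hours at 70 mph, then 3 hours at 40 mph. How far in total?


Leg 1 distance:
70 x 2 = 140 miles
Leg 2 distance:
40 x 3 = 120 miles
Total distance:
140 + 120 = 260 miles

260 miles


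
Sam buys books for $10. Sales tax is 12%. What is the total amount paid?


Calculate the tax:
12% of $10 = $1.20
Add tax to price:
$10 + $1.20 = $11.20

$11.20


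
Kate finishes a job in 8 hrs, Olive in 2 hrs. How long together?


Kate's rate: 1/8 of the job per hour
Olive's rate: 1/2 of the job per hour
Combined rate: 1/8 + 1/2 = 5/8 per hour
Time = 1 / (5/8) = 8/5 = 1.6 hours

1.6 hours


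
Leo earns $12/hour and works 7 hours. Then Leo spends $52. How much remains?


Calculate earnings:
7 x $12 = $84
Subtract spending:
$84 - $52 = $32

$32


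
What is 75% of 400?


Convert percentage to decimal:
75% = 0.75
Multiply:
400 x 0.75 = 300

300


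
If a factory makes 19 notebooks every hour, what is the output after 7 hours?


Production rate: 19 notebooks per hour
Time: 7 hours
Total: 19 x 7 = 133 notebooks

133 notebooks


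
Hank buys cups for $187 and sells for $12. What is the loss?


Selling price = $12
Cost price = $187
Loss = cost price - selling price:
Loss = $187 - $12 = $175

$175


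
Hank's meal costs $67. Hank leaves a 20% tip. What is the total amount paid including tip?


Calculate the tip:
20% of $67 = $13.40
Add tip to meal cost:
$67 + $13.40 = $80.40

$80.40


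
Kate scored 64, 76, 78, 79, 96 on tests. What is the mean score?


Add the scores:
64 + 76 + 78 + 79 + 96 = 393
Divide by the number of tests:
393 / 5 = 78.6

78.6


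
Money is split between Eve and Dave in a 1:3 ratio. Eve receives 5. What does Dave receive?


Find the multiplier:
5 / 1 = 5
Apply to Dave's share:
3 x 5 = 15

15


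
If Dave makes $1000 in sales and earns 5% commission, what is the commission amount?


Convert rate to decimal:
5% = 0.05
Multiply by sales:
$1000 x 0.05 = $50

$50


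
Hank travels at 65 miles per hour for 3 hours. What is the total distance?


Use the formula: distance = speed x time
Speed = 65 mph, Time = 3 hours
65 x 3 = 195 miles

195 miles


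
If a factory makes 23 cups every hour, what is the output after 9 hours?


Production rate: 23 cups per hour
Time: 9 hours
Total: 23 x 9 = 207 cups

207 cups


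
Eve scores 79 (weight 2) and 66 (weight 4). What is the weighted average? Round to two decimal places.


Weighted sum:
2 x 79 + 4 x 66 = 422
Total weight:
2 + 4 = 6
Weighted average:
422 / 6 = 70.3333... ≈ 70.33

70.33


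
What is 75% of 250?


Convert percentage to decimal:
75% = 0.75
Multiply:
250 x 0.75 = 187.5

187.5


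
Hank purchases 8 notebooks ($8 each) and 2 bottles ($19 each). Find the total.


Cost of notebooks:
8 x $8 = $64
Cost of bottles:
2 x $19 = $38
Add both:
$64 + $38 = $102

$102


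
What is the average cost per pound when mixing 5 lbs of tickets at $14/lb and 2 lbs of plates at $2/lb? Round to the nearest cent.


Cost of tickets:
5 x $14 = $70
Cost of plates:
2 x $2 = $4
Total cost: $70 + $4 = $74
Total weight: 7 lbs
Average: $74 / 7 = $10.5714... ≈ $10.57/lb

$10.57/lb


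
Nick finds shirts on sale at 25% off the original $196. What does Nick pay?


Calculate the discount amount:
25% of $196 = $49
Subtract from original:
$196 - $49 = $147

$147


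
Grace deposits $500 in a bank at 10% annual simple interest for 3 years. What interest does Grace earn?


Use the formula I = P x R x T / 100
P x R x T = 500 x 10 x 3 = 15000
I = 15000 / 100 = $150

$150


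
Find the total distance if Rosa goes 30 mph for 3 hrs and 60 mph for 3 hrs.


Leg 1 distance:
30 x 3 = 90 miles
Leg 2 distance:
60 x 3 = 180 miles
Total distance:
90 + 180 = 270 miles

270 miles


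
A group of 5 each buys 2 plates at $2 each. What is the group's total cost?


Cost per person:
2 x $2 = $4
Group total:
5 x $4 = $20

$20


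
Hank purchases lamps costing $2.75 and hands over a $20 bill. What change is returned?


Start with the amount paid:
$20
Subtract the price:
$20 - $2.75 = $17.25

$17.25


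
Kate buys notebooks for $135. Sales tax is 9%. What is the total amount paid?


Calculate the tax:
9% of $135 = $12.15
Add tax to price:
$135 + $12.15 = $147.15

$147.15


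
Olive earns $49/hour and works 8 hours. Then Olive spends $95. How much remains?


Calculate earnings:
8 x $49 = $392
Subtract spending:
$392 - $95 = $297

$297


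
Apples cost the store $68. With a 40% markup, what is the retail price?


Calculate the markup amount:
40% of $68 = $27.20
Add to cost:
$68 + $27.20 = $95.20

$95.20


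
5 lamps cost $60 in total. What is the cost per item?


Total cost: $60
Number of items: 5
Unit price: $60 / 5 = $12

$12


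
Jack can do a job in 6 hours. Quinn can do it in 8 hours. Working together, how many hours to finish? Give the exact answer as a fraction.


Jack's rate: 1/6 of the job per hour
Quinn's rate: 1/8 of the job per hour
Combined rate: 1/6 + 1/8 = 7/24 per hour
Time = 1 / (7/24) = 24/7 hours (≈ 3.43 hours)

24/7 hours


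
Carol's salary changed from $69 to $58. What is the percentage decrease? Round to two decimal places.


Find the absolute change:
|58 - 69| = 11
Divide by original and multiply by 100:
11 / 69 x 100 = 15.9420...% ≈ 15.94%

15.94%


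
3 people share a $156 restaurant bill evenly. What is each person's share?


Total bill: $156
Number of people: 3
Each pays: $156 / 3 = $52

$52


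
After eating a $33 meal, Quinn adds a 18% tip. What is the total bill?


Calculate the tip:
18% of $33 = $5.94
Add tip to meal cost:
$33 + $5.94 = $38.94

$38.94


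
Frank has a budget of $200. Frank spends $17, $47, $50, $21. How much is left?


Add up expenses:
$17 + $47 + $50 + $21 = $135
Subtract from budget:
$200 - $135 = $65

$65


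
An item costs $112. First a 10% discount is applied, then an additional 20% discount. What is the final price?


First discount:
10% of $112 = $11.20
Price after first discount:
$112 - $11.20 = $100.80
Second discount:
20% of $100.80 = $20.16
Final price:
$100.80 - $20.16 = $80.64

$80.64


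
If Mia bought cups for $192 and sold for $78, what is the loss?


Selling price = $78
Cost price = $192
Loss = cost price - selling price:
Loss = $192 - $78 = $114

$114


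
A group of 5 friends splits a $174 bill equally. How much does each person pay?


Total bill: $174
Number of people: 5
Each pays: $174 / 5 = $34.80

$34.80


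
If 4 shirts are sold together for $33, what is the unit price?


Total cost: $33
Number of items: 4
Unit price: $33 / 4 = $8.25

$8.25


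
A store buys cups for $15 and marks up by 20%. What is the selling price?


Calculate the markup amount:
20% of $15 = $3
Add to cost:
$15 + $3 = $18

$18


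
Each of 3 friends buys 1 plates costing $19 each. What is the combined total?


Cost per person:
1 x $19 = $19
Group total:
3 x $19 = $57

$57


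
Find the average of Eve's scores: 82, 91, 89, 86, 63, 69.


Add the scores:
82 + 91 + 89 + 86 + 63 + 69 = 480
Divide by the number of tests:
480 / 6 = 80

80


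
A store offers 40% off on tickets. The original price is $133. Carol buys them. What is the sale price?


Calculate the discount amount:
40% of $133 = $53.20
Subtract from original:
$133 - $53.20 = $79.80

$79.80


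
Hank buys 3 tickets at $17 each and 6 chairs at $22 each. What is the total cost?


Cost of tickets:
3 x $17 = $51
Cost of chairs:
6 x $22 = $132
Add both:
$51 + $132 = $183

$183


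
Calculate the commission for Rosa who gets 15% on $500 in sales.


Convert rate to decimal:
15% = 0.15
Multiply by sales:
$500 x 0.15 = $75

$75


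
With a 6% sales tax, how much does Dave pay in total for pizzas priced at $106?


Calculate the tax:
6% of $106 = $6.36
Add tax to price:
$106 + $6.36 = $112.36

$112.36


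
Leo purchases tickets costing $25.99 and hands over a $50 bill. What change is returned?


Start with the amount paid:
$50
Subtract the price:
$50 - $25.99 = $24.01

$24.01


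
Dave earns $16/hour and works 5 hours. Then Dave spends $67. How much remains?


Calculate earnings:
5 x $16 = $80
Subtract spending:
$80 - $67 = $13

$13


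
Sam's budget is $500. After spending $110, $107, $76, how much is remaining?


Add up expenses:
$110 + $107 + $76 = $293
Subtract from budget:
$500 - $293 = $207

$207


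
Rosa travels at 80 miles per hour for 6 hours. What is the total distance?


Use the formula: distance = speed x time
Speed = 80 mph, Time = 6 hours
80 x 6 = 480 miles

480 miles


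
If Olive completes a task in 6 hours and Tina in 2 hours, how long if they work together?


Olive's rate: 1/6 of the job per hour
Tina's rate: 1/2 of the job per hour
Combined rate: 1/6 + 1/2 = 2/3 per hour
Time = 1 / (2/3) = 3/2 = 1.5 hours

1.5 hours


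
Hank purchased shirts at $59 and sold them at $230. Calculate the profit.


Selling price = $230
Cost price = $59
Profit = selling price - cost price:
Profit = $230 - $59 = $171

$171


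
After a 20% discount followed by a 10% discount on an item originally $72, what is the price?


First discount:
20% of $72 = $14.40
Price after first discount:
$72 - $14.40 = $57.60
Second discount:
10% of $57.60 = $5.76
Final price:
$57.60 - $5.76 = $51.84

$51.84


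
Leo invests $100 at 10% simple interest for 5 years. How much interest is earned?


Use the formula I = P x R x T / 100
P x R x T = 100 x 10 x 5 = 5000
I = 5000 / 100 = $50

$50


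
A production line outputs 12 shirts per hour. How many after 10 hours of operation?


Production rate: 12 shirts per hour
Time: 10 hours
Total: 12 x 10 = 120 shirts

120 shirts


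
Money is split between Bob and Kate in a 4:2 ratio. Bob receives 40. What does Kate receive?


Find the multiplier:
40 / 4 = 10
Apply to Kate's share:
2 x 10 = 20

20


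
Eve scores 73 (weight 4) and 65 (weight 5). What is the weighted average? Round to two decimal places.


Weighted sum:
4 x 73 + 5 x 65 = 617
Total weight:
4 + 5 = 9
Weighted average:
617 / 9 = 68.5555... ≈ 68.56

68.56


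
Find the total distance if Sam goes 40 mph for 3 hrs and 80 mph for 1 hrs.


Leg 1 distance:
40 x 3 = 120 miles
Leg 2 distance:
80 x 1 = 80 miles
Total distance:
120 + 80 = 200 miles

200 miles


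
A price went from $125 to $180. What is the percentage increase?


Find the absolute change:
|180 - 125| = 55
Divide by original and multiply by 100:
55 / 125 x 100 = 44%

44%


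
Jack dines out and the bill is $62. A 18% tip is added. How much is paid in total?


Calculate the tip:
18% of $62 = $11.16
Add tip to meal cost:
$62 + $11.16 = $73.16

$73.16


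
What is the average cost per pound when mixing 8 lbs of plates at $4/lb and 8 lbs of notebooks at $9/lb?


Cost of plates:
8 x $4 = $32
Cost of notebooks:
8 x $9 = $72
Total cost: $32 + $72 = $104
Total weight: 16 lbs
Average: $104 / 16 = $6.50/lb

$6.50/lb


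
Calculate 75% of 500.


Convert percentage to decimal:
75% = 0.75
Multiply:
500 x 0.75 = 375

375


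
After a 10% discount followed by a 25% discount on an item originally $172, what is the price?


First discount:
10% of $172 = $17.20
Price after first discount:
$172 - $17.20 = $154.80
Second discount:
25% of $154.80 = $38.70
Final price:
$154.80 - $38.70 = $116.10

$116.10


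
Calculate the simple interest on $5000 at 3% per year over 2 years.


Use the formula I = P x R x T / 100
P x R x T = 5000 x 3 x 2 = 30000
I = 30000 / 100 = $300

$300


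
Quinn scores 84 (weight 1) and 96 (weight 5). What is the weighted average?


Weighted sum:
1 x 84 + 5 x 96 = 564
Total weight:
1 + 5 = 6
Weighted average:
564 / 6 = 94

94


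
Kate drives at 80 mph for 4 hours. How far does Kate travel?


Use the formula: distance = speed x time
Speed = 80 mph, Time = 4 hours
80 x 4 = 320 miles

320 miles


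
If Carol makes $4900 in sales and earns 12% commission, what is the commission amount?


Convert rate to decimal:
12% = 0.12
Multiply by sales:
$4900 x 0.12 = $588

$588


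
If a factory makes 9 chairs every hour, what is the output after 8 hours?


Production rate: 9 chairs per hour
Time: 8 hours
Total: 9 x 8 = 72 chairs

72 chairs


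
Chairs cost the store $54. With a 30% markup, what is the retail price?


Calculate the markup amount:
30% of $54 = $16.20
Add to cost:
$54 + $16.20 = $70.20

$70.20


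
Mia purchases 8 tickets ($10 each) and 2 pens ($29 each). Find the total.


Cost of tickets:
8 x $10 = $80
Cost of pens:
2 x $29 = $58
Add both:
$80 + $58 = $138

$138


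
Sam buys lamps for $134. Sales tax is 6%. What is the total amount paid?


Calculate the tax:
6% of $134 = $8.04
Add tax to price:
$134 + $8.04 = $142.04

$142.04


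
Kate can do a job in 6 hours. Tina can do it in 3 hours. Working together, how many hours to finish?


Kate's rate: 1/6 of the job per hour
Tina's rate: 1/3 of the job per hour
Combined rate: 1/6 + 1/3 = 1/2 per hour
Time = 1 / (1/2) = 2 hours

2 hours


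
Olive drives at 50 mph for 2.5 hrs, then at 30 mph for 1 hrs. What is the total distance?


Leg 1 distance:
50 x 2.5 = 125 miles
Leg 2 distance:
30 x 1 = 30 miles
Total distance:
125 + 30 = 155 miles

155 miles


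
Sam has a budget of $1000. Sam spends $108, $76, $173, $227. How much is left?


Add up expenses:
$108 + $76 + $173 + $227 = $584
Subtract from budget:
$1000 - $584 = $416

$416


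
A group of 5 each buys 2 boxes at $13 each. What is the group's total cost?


Cost per person:
2 x $13 = $26
Group total:
5 x $26 = $130

$130


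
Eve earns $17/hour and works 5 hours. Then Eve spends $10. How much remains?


Calculate earnings:
5 x $17 = $85
Subtract spending:
$85 - $10 = $75

$75


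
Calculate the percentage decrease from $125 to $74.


Find the absolute change:
|74 - 125| = 51
Divide by original and multiply by 100:
51 / 125 x 100 = 40.8%

40.8%


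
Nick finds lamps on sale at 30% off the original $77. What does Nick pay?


Calculate the discount amount:
30% of $77 = $23.10
Subtract from original:
$77 - $23.10 = $53.90

$53.90


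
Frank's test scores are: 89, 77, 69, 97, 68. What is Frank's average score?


Add the scores:
89 + 77 + 69 + 97 + 68 = 400
Divide by the number of tests:
400 / 5 = 80

80


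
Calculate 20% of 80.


Convert percentage to decimal:
20% = 0.2
Multiply:
80 x 0.2 = 16

16


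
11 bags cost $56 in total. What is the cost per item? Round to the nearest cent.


Total cost: $56
Number of items: 11
Unit price: $56 / 11 = $5.0909... ≈ $5.09

$5.09


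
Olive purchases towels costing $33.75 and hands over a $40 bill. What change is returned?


Start with the amount paid:
$40
Subtract the price:
$40 - $33.75 = $6.25

$6.25


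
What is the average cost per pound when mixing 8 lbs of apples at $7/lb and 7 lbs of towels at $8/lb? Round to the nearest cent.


Cost of apples:
8 x $7 = $56
Cost of towels:
7 x $8 = $56
Total cost: $56 + $56 = $112
Total weight: 15 lbs
Average: $112 / 15 = $7.4666... ≈ $7.47/lb

$7.47/lb


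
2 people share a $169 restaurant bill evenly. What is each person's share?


Total bill: $169
Number of people: 2
Each pays: $169 / 2 = $84.50

$84.50


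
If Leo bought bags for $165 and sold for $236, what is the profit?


Selling price = $236
Cost price = $165
Profit = selling price - cost price:
Profit = $236 - $165 = $71

$71


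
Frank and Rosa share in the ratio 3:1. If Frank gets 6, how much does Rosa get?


Find the multiplier:
6 / 3 = 2
Apply to Rosa's share:
1 x 2 = 2

2


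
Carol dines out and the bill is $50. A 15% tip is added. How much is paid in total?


Calculate the tip:
15% of $50 = $7.50
Add tip to meal cost:
$50 + $7.50 = $57.50

$57.50


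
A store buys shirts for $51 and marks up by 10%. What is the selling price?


Calculate the markup amount:
10% of $51 = $5.10
Add to cost:
$51 + $5.10 = $56.10

$56.10


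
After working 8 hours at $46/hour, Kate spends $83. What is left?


Calculate earnings:
8 x $46 = $368
Subtract spending:
$368 - $83 = $285

$285


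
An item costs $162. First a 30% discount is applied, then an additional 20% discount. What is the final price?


First discount:
30% of $162 = $48.60
Price after first discount:
$162 - $48.60 = $113.40
Second discount:
20% of $113.40 = $22.68
Final price:
$113.40 - $22.68 = $90.72

$90.72


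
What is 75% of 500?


Convert percentage to decimal:
75% = 0.75
Multiply:
500 x 0.75 = 375

375


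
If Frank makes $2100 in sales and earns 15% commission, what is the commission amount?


Convert rate to decimal:
15% = 0.15
Multiply by sales:
$2100 x 0.15 = $315

$315


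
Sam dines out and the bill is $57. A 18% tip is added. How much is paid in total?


Calculate the tip:
18% of $57 = $10.26
Add tip to meal cost:
$57 + $10.26 = $67.26

$67.26


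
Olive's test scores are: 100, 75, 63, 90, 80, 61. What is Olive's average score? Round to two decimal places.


Add the scores:
100 + 75 + 63 + 90 + 80 + 61 = 469
Divide by the number of tests:
469 / 6 = 78.1666... ≈ 78.17

78.17


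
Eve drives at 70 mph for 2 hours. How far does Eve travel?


Use the formula: distance = speed x time
Speed = 70 mph, Time = 2 hours
70 x 2 = 140 miles

140 miles


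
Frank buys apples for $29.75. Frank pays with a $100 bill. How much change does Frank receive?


Start with the amount paid:
$100
Subtract the price:
$100 - $29.75 = $70.25

$70.25


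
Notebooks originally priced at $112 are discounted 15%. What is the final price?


Calculate the discount amount:
15% of $112 = $16.80
Subtract from original:
$112 - $16.80 = $95.20

$95.20


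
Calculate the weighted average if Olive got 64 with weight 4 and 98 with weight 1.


Weighted sum:
4 x 64 + 1 x 98 = 354
Total weight:
4 + 1 = 5
Weighted average:
354 / 5 = 70.8

70.8


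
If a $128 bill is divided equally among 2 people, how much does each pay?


Total bill: $128
Number of people: 2
Each pays: $128 / 2 = $64

$64


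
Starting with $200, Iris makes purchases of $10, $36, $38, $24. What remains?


Add up expenses:
$10 + $36 + $38 + $24 = $108
Subtract from budget:
$200 - $108 = $92

$92


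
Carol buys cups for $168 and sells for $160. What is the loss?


Selling price = $160
Cost price = $168
Loss = cost price - selling price:
Loss = $168 - $160 = $8

$8


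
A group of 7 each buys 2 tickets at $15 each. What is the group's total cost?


Cost per person:
2 x $15 = $30
Group total:
7 x $30 = $210

$210


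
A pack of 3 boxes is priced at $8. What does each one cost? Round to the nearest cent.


Total cost: $8
Number of items: 3
Unit price: $8 / 3 = $2.6666... ≈ $2.67

$2.67


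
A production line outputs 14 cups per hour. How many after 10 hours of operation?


Production rate: 14 cups per hour
Time: 10 hours
Total: 14 x 10 = 140 cups

140 cups


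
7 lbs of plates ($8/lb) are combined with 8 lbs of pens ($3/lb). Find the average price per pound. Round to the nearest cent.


Cost of plates:
7 x $8 = $56
Cost of pens:
8 x $3 = $24
Total cost: $56 + $24 = $80
Total weight: 15 lbs
Average: $80 / 15 = $5.3333... ≈ $5.33/lb

$5.33/lb


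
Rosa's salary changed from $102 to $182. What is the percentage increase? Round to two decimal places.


Find the absolute change:
|182 - 102| = 80
Divide by original and multiply by 100:
80 / 102 x 100 = 78.4313...% ≈ 78.43%

78.43%


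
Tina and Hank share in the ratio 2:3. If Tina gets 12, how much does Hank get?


Find the multiplier:
12 / 2 = 6
Apply to Hank's share:
3 x 6 = 18

18


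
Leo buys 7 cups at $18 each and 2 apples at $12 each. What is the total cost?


Cost of cups:
7 x $18 = $126
Cost of apples:
2 x $12 = $24
Add both:
$126 + $24 = $150

$150


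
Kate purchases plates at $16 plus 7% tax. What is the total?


Calculate the tax:
7% of $16 = $1.12
Add tax to price:
$16 + $1.12 = $17.12

$17.12


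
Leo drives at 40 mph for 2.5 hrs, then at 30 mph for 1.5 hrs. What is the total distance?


Leg 1 distance:
40 x 2.5 = 100 miles
Leg 2 distance:
30 x 1.5 = 45 miles
Total distance:
100 + 45 = 145 miles

145 miles


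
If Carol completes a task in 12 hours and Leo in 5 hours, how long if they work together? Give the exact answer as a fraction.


Carol's rate: 1/12 of the job per hour
Leo's rate: 1/5 of the job per hour
Combined rate: 1/12 + 1/5 = 17/60 per hour
Time = 1 / (17/60) = 60/17 hours (≈ 3.53 hours)

60/17 hours


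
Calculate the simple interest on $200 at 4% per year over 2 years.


Use the formula I = P x R x T / 100
P x R x T = 200 x 4 x 2 = 1600
I = 1600 / 100 = $16

$16


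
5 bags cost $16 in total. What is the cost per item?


Total cost: $16
Number of items: 5
Unit price: $16 / 5 = $3.20

$3.20


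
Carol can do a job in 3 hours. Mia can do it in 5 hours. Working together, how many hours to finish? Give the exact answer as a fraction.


Carol's rate: 1/3 of the job per hour
Mia's rate: 1/5 of the job per hour
Combined rate: 1/3 + 1/5 = 8/15 per hour
Time = 1 / (8/15) = 15/8 hours (≈ 1.88 hours)

15/8 hours


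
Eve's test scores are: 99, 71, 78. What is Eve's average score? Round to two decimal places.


Add the scores:
99 + 71 + 78 = 248
Divide by the number of tests:
248 / 3 = 82.6666... ≈ 82.67

82.67


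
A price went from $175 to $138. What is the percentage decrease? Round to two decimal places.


Find the absolute change:
|138 - 175| = 37
Divide by original and multiply by 100:
37 / 175 x 100 = 21.1428...% ≈ 21.14%

21.14%


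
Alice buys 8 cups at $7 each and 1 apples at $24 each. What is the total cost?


Cost of cups:
8 x $7 = $56
Cost of apples:
1 x $24 = $24
Add both:
$56 + $24 = $80

$80


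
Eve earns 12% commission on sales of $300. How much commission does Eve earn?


Convert rate to decimal:
12% = 0.12
Multiply by sales:
$300 x 0.12 = $36

$36


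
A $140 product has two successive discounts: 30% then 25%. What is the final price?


First discount:
30% of $140 = $42
Price after first discount:
$140 - $42 = $98
Second discount:
25% of $98 = $24.50
Final price:
$98 - $24.50 = $73.50

$73.50


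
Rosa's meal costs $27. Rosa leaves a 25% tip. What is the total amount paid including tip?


Calculate the tip:
25% of $27 = $6.75
Add tip to meal cost:
$27 + $6.75 = $33.75

$33.75


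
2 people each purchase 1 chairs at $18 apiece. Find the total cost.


Cost per person:
1 x $18 = $18
Group total:
2 x $18 = $36

$36


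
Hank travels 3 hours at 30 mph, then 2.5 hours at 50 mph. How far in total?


Leg 1 distance:
30 x 3 = 90 miles
Leg 2 distance:
50 x 2.5 = 125 miles
Total distance:
90 + 125 = 215 miles

215 miles


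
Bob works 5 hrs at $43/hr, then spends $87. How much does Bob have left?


Calculate earnings:
5 x $43 = $215
Subtract spending:
$215 - $87 = $128

$128


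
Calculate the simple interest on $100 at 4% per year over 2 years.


Use the formula I = P x R x T / 100
P x R x T = 100 x 4 x 2 = 800
I = 800 / 100 = $8

$8


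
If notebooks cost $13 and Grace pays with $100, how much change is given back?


Start with the amount paid:
$100
Subtract the price:
$100 - $13 = $87

$87


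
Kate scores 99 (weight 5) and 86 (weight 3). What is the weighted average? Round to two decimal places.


Weighted sum:
5 x 99 + 3 x 86 = 753
Total weight:
5 + 3 = 8
Weighted average:
753 / 8 = 94.125 ≈ 94.13

94.13


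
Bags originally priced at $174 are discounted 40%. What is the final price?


Calculate the discount amount:
40% of $174 = $69.60
Subtract from original:
$174 - $69.60 = $104.40

$104.40


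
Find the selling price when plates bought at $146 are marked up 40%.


Calculate the markup amount:
40% of $146 = $58.40
Add to cost:
$146 + $58.40 = $204.40

$204.40


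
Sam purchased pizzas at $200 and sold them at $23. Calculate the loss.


Selling price = $23
Cost price = $200
Loss = cost price - selling price:
Loss = $200 - $23 = $177

$177


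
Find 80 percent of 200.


Convert percentage to decimal:
80% = 0.8
Multiply:
200 x 0.8 = 160

160


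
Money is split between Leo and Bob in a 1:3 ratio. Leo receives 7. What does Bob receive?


Find the multiplier:
7 / 1 = 7
Apply to Bob's share:
3 x 7 = 21

21


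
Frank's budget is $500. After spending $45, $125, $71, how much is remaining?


Add up expenses:
$45 + $125 + $71 = $241
Subtract from budget:
$500 - $241 = $259

$259


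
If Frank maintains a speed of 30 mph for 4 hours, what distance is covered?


Use the formula: distance = speed x time
Speed = 30 mph, Time = 4 hours
30 x 4 = 120 miles

120 miles


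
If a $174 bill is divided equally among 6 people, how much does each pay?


Total bill: $174
Number of people: 6
Each pays: $174 / 6 = $29

$29


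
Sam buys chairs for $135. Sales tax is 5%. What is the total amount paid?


Calculate the tax:
5% of $135 = $6.75
Add tax to price:
$135 + $6.75 = $141.75

$141.75


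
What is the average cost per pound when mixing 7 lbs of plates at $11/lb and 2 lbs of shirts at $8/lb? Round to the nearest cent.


Cost of plates:
7 x $11 = $77
Cost of shirts:
2 x $8 = $16
Total cost: $77 + $16 = $93
Total weight: 9 lbs
Average: $93 / 9 = $10.3333... ≈ $10.33/lb

$10.33/lb


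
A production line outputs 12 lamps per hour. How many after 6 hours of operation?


Production rate: 12 lamps per hour
Time: 6 hours
Total: 12 x 6 = 72 lamps

72 lamps


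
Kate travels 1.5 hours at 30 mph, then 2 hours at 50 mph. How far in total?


Leg 1 distance:
30 x 1.5 = 45 miles
Leg 2 distance:
50 x 2 = 100 miles
Total distance:
45 + 100 = 145 miles

145 miles


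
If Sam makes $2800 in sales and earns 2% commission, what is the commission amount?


Convert rate to decimal:
2% = 0.02
Multiply by sales:
$2800 x 0.02 = $56

$56


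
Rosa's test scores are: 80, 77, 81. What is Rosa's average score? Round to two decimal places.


Add the scores:
80 + 77 + 81 = 238
Divide by the number of tests:
238 / 3 = 79.3333... ≈ 79.33

79.33


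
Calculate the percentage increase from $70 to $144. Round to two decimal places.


Find the absolute change:
|144 - 70| = 74
Divide by original and multiply by 100:
74 / 70 x 100 = 105.7142...% ≈ 105.71%

105.71%


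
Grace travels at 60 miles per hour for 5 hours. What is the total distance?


Use the formula: distance = speed x time
Speed = 60 mph, Time = 5 hours
60 x 5 = 300 miles

300 miles


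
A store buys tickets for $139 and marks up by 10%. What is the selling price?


Calculate the markup amount:
10% of $139 = $13.90
Add to cost:
$139 + $13.90 = $152.90

$152.90


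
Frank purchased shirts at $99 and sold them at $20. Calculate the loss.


Selling price = $20
Cost price = $99
Loss = cost price - selling price:
Loss = $99 - $20 = $79

$79


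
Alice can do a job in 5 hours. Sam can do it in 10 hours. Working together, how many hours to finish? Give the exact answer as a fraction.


Alice's rate: 1/5 of the job per hour
Sam's rate: 1/10 of the job per hour
Combined rate: 1/5 + 1/10 = 3/10 per hour
Time = 1 / (3/10) = 10/3 hours (≈ 3.33 hours)

10/3 hours


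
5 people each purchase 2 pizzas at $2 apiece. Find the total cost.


Cost per person:
2 x $2 = $4
Group total:
5 x $4 = $20

$20


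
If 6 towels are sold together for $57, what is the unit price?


Total cost: $57
Number of items: 6
Unit price: $57 / 6 = $9.50

$9.50


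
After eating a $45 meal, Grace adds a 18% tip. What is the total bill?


Calculate the tip:
18% of $45 = $8.10
Add tip to meal cost:
$45 + $8.10 = $53.10

$53.10


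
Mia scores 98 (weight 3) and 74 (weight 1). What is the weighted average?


Weighted sum:
3 x 98 + 1 x 74 = 368
Total weight:
3 + 1 = 4
Weighted average:
368 / 4 = 92

92


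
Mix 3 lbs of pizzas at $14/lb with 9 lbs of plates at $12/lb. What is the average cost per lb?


Cost of pizzas:
3 x $14 = $42
Cost of plates:
9 x $12 = $108
Total cost: $42 + $108 = $150
Total weight: 12 lbs
Average: $150 / 12 = $12.50/lb

$12.50/lb


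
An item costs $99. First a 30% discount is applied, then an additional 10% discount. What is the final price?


First discount:
30% of $99 = $29.70
Price after first discount:
$99 - $29.70 = $69.30
Second discount:
10% of $69.30 = $6.93
Final price:
$69.30 - $6.93 = $62.37

$62.37


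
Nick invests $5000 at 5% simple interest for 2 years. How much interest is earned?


Use the formula I = P x R x T / 100
P x R x T = 5000 x 5 x 2 = 50000
I = 50000 / 100 = $500

$500


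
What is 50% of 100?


Convert percentage to decimal:
50% = 0.5
Multiply:
100 x 0.5 = 50

50


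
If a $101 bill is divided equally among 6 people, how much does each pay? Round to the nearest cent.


Total bill: $101
Number of people: 6
Each pays: $101 / 6 = $16.8333... ≈ $16.83

$16.83


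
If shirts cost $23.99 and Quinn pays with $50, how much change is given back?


Start with the amount paid:
$50
Subtract the price:
$50 - $23.99 = $26.01

$26.01


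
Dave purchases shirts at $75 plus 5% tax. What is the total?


Calculate the tax:
5% of $75 = $3.75
Add tax to price:
$75 + $3.75 = $78.75

$78.75


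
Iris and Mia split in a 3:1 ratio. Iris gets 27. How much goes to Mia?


Find the multiplier:
27 / 3 = 9
Apply to Mia's share:
1 x 9 = 9

9


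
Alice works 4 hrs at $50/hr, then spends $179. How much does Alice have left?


Calculate earnings:
4 x $50 = $200
Subtract spending:
$200 - $179 = $21

$21


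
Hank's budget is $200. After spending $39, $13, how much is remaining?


Add up expenses:
$39 + $13 = $52
Subtract from budget:
$200 - $52 = $148

$148


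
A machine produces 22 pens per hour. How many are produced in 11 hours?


Production rate: 22 pens per hour
Time: 11 hours
Total: 22 x 11 = 242 pens

242 pens


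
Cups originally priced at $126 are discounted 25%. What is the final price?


Calculate the discount amount:
25% of $126 = $31.50
Subtract from original:
$126 - $31.50 = $94.50

$94.50


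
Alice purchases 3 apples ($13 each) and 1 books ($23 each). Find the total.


Cost of apples:
3 x $13 = $39
Cost of books:
1 x $23 = $23
Add both:
$39 + $23 = $62

$62


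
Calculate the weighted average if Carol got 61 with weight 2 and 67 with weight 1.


Weighted sum:
2 x 61 + 1 x 67 = 189
Total weight:
2 + 1 = 3
Weighted average:
189 / 3 = 63

63


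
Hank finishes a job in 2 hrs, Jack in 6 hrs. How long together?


Hank's rate: 1/2 of the job per hour
Jack's rate: 1/6 of the job per hour
Combined rate: 1/2 + 1/6 = 2/3 per hour
Time = 1 / (2/3) = 3/2 = 1.5 hours

1.5 hours


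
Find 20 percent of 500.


Convert percentage to decimal:
20% = 0.2
Multiply:
500 x 0.2 = 100

100


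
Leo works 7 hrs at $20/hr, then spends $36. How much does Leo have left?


Calculate earnings:
7 x $20 = $140
Subtract spending:
$140 - $36 = $104

$104


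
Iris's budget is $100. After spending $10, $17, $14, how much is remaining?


Add up expenses:
$10 + $17 + $14 = $41
Subtract from budget:
$100 - $41 = $59

$59


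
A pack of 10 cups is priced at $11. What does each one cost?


Total cost: $11
Number of items: 10
Unit price: $11 / 10 = $1.10

$1.10


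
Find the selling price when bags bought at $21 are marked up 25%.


Calculate the markup amount:
25% of $21 = $5.25
Add to cost:
$21 + $5.25 = $26.25

$26.25


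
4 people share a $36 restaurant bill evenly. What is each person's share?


Total bill: $36
Number of people: 4
Each pays: $36 / 4 = $9

$9


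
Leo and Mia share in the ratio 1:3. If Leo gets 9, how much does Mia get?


Find the multiplier:
9 / 1 = 9
Apply to Mia's share:
3 x 9 = 27

27


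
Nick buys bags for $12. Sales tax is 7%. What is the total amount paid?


Calculate the tax:
7% of $12 = $0.84
Add tax to price:
$12 + $0.84 = $12.84

$12.84


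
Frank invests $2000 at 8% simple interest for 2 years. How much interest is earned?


Use the formula I = P x R x T / 100
P x R x T = 2000 x 8 x 2 = 32000
I = 32000 / 100 = $320

$320


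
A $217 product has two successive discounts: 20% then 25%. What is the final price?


First discount:
20% of $217 = $43.40
Price after first discount:
$217 - $43.40 = $173.60
Second discount:
25% of $173.60 = $43.40
Final price:
$173.60 - $43.40 = $130.20

$130.20


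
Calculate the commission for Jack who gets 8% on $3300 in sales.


Convert rate to decimal:
8% = 0.08
Multiply by sales:
$3300 x 0.08 = $264

$264


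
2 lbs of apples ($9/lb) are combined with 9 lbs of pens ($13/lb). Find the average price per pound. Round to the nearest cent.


Cost of apples:
2 x $9 = $18
Cost of pens:
9 x $13 = $117
Total cost: $18 + $117 = $135
Total weight: 11 lbs
Average: $135 / 11 = $12.2727... ≈ $12.27/lb

$12.27/lb
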